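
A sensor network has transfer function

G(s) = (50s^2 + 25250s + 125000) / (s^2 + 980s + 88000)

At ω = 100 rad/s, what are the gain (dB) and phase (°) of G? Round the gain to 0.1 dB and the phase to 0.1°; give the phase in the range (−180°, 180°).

Substitute s = j100:
Numerator: 50(j100)^2 + 25250(j100) + 125000 = -375000 + j2525000
Denominator: (j100)^2 + 980(j100) + 88000 = 78000 + j98000
|N| = √(375000² + 2525000²) ≈ 2.5527e+06, ∠N ≈ 98.45°
|D| = √(78000² + 98000²) ≈ 1.2525e+05, ∠D ≈ 51.48°
|G| = 2.5527e+06 / 1.2525e+05 ≈ 20.381
Gain = 20 log₁₀(20.381) ≈ 26.18 dB
∠G = 98.45° − 51.48° = 46.97°

26.2 dB, 47.0°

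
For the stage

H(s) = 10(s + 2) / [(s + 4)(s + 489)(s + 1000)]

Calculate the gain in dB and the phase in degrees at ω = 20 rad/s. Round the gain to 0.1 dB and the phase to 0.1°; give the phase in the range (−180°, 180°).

At s = jω = j20:
zero (s+2): 2 + j20 → |·| = √(2²+20²) = √404 ≈ 20.1, ∠ = arctan(20/2) ≈ 84.29°
pole (s+4): 4 + j20 → |·| = √(4²+20²) = √416 ≈ 20.396, ∠ = arctan(20/4) ≈ 78.69°
pole (s+489): 489 + j20 → |·| = √(489²+20²) = √239521 ≈ 489.41, ∠ = arctan(20/489) ≈ 2.34°
pole (s+1000): 1000 + j20 → |·| = √(1000²+20²) = √1000400 ≈ 1000.2, ∠ = arctan(20/1000) ≈ 1.15°
|H| = 10 · 20.1 / 9.984e+06 ≈ 2.0132e-05
Gain = 20 log₁₀(2.0132e-05) ≈ -93.92 dB
∠H = 84.29° − 82.18° = 2.11°

-93.9 dB, 2.1°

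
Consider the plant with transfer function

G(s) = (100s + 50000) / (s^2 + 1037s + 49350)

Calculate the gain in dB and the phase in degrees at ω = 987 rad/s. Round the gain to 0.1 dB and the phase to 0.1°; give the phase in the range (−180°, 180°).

Substitute s = j987:
Numerator: 100(j987) + 50000 = 50000 + j98700
Denominator: (j987)^2 + 1037(j987) + 49350 = -924819 + j1023519
|N| = √(50000² + 98700²) ≈ 1.1064e+05, ∠N ≈ 63.13°
|D| = √(924819² + 1023519²) ≈ 1.3794e+06, ∠D ≈ 132.10°
|G| = 1.1064e+05 / 1.3794e+06 ≈ 0.080209
Gain = 20 log₁₀(0.080209) ≈ -21.92 dB
∠G = 63.13° − 132.10° = -68.97°

-21.9 dB, -69.0°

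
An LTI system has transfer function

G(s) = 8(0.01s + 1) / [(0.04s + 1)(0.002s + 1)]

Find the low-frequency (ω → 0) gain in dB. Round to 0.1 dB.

18.1 dB

G(0) = 8 · 1 / 1 = 8
20 log₁₀(8) ≈ 18.06 dB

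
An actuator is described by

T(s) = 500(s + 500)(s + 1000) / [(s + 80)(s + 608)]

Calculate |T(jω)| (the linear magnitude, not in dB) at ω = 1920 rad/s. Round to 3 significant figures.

At s = jω = j1920:
zero (s+500): 500 + j1920 → |·| = √(500²+1920²) = √3936400 ≈ 1984, ∠ = arctan(1920/500) ≈ 75.40°
zero (s+1000): 1000 + j1920 → |·| = √(1000²+1920²) = √4686400 ≈ 2164.8, ∠ = arctan(1920/1000) ≈ 62.49°
pole (s+80): 80 + j1920 → |·| = √(80²+1920²) = √3692800 ≈ 1921.7, ∠ = arctan(1920/80) ≈ 87.61°
pole (s+608): 608 + j1920 → |·| = √(608²+1920²) = √4056064 ≈ 2014, ∠ = arctan(1920/608) ≈ 72.43°
|T| = 500 · 4.295e+06 / 3.8703e+06 ≈ 554.87

555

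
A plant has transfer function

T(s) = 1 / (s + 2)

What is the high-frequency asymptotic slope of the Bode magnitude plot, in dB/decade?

Each pole contributes −20 dB/decade at high frequency; each zero contributes +20 dB/decade.
Net: 0 zero(s) − 1 pole(s) → -20 dB/decade.

-20 dB/decade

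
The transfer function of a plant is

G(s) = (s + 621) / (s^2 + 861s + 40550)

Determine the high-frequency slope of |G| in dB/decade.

Each pole contributes −20 dB/decade at high frequency; each zero contributes +20 dB/decade.
Net: 1 zero(s) − 2 pole(s) → -20 dB/decade.

-20 dB/decade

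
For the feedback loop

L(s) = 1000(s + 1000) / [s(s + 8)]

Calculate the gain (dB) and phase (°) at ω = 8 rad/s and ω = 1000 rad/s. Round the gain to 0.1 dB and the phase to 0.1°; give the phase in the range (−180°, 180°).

ω = 8: 80.9 dB, -134.5°; ω = 1000: 3.0 dB, -134.5°

At s = jω = j8:
zero (s+1000): 1000 + j8 → |·| = √(1000²+8²) = √1000064 ≈ 1000, ∠ = arctan(8/1000) ≈ 0.46°
pole (s+8): 8 + j8 → |·| = √(8²+8²) = √128 ≈ 11.314, ∠ = arctan(8/8) ≈ 45.00°
pole at origin: |s| = 8, ∠ = 90.00° (in denominator)
|L| = 1000 · 1000 / 90.512 ≈ 11048
Gain = 20 log₁₀(11048) ≈ 80.87 dB
∠L = 0.46° − 135.00° = -134.54°

At s = jω = j1000:
zero (s+1000): 1000 + j1000 → |·| = √(1000²+1000²) = √2000000 ≈ 1414.2, ∠ = arctan(1000/1000) ≈ 45.00°
pole (s+8): 8 + j1000 → |·| = √(8²+1000²) = √1000064 ≈ 1000, ∠ = arctan(1000/8) ≈ 89.54°
pole at origin: |s| = 1000, ∠ = 90.00° (in denominator)
|L| = 1000 · 1414.2 / 1e+06 ≈ 1.4142
Gain = 20 log₁₀(1.4142) ≈ 3.01 dB
∠L = 45.00° − 179.54° = -134.54°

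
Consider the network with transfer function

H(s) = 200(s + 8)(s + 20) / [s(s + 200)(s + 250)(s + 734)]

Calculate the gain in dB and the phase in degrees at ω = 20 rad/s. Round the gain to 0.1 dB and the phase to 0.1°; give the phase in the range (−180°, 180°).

-75.7 dB, 11.4°

At s = jω = j20:
zero (s+8): 8 + j20 → |·| = √(8²+20²) = √464 ≈ 21.541, ∠ = arctan(20/8) ≈ 68.20°
zero (s+20): 20 + j20 → |·| = √(20²+20²) = √800 ≈ 28.284, ∠ = arctan(20/20) ≈ 45.00°
pole (s+200): 200 + j20 → |·| = √(200²+20²) = √40400 ≈ 201, ∠ = arctan(20/200) ≈ 5.71°
pole (s+250): 250 + j20 → |·| = √(250²+20²) = √62900 ≈ 250.8, ∠ = arctan(20/250) ≈ 4.57°
pole (s+734): 734 + j20 → |·| = √(734²+20²) = √539156 ≈ 734.27, ∠ = arctan(20/734) ≈ 1.56°
pole at origin: |s| = 20, ∠ = 90.00° (in denominator)
|H| = 200 · 609.27 / 7.403e+08 ≈ 0.0001646
Gain = 20 log₁₀(0.0001646) ≈ -75.67 dB
∠H = 113.20° − 101.84° = 11.36°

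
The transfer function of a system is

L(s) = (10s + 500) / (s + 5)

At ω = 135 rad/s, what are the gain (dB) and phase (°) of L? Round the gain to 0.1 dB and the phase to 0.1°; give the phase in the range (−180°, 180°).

Substitute s = j135:
Numerator: 10(j135) + 500 = 500 + j1350
Denominator: (j135) + 5 = 5 + j135
|N| = √(500² + 1350²) ≈ 1439.6, ∠N ≈ 69.68°
|D| = √(5² + 135²) ≈ 135.09, ∠D ≈ 87.88°
|L| = 1439.6 / 135.09 ≈ 10.657
Gain = 20 log₁₀(10.657) ≈ 20.55 dB
∠L = 69.68° − 87.88° = -18.20°

20.6 dB, -18.2°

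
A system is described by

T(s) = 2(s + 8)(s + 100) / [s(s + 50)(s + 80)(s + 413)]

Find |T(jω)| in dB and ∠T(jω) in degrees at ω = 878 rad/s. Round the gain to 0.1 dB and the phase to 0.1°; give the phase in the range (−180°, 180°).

At s = jω = j878:
zero (s+8): 8 + j878 → |·| = √(8²+878²) = √770948 ≈ 878.04, ∠ = arctan(878/8) ≈ 89.48°
zero (s+100): 100 + j878 → |·| = √(100²+878²) = √780884 ≈ 883.68, ∠ = arctan(878/100) ≈ 83.50°
pole (s+50): 50 + j878 → |·| = √(50²+878²) = √773384 ≈ 879.42, ∠ = arctan(878/50) ≈ 86.74°
pole (s+80): 80 + j878 → |·| = √(80²+878²) = √777284 ≈ 881.64, ∠ = arctan(878/80) ≈ 84.79°
pole (s+413): 413 + j878 → |·| = √(413²+878²) = √941453 ≈ 970.29, ∠ = arctan(878/413) ≈ 64.81°
pole at origin: |s| = 878, ∠ = 90.00° (in denominator)
|T| = 2 · 7.7591e+05 / 6.6052e+11 ≈ 2.3494e-06
Gain = 20 log₁₀(2.3494e-06) ≈ -112.58 dB
∠T = 172.98° − 326.34° = -153.36°

-112.6 dB, -153.4°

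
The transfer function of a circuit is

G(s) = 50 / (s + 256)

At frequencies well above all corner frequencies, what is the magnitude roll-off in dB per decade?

-20 dB/decade

Each pole contributes −20 dB/decade at high frequency; each zero contributes +20 dB/decade.
Net: 0 zero(s) − 1 pole(s) → -20 dB/decade.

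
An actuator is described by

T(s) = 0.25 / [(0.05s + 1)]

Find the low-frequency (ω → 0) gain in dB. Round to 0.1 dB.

T(0) = 0.25 · 1 / 1 = 0.25
20 log₁₀(0.25) ≈ -12.04 dB

-12.0 dB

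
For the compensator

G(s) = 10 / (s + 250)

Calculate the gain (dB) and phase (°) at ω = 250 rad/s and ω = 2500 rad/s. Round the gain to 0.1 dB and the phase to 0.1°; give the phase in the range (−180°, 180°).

Substitute s = j250:
Numerator: 10 = 10 + j0
Denominator: (j250) + 250 = 250 + j250
|N| = √(10² + 0²) ≈ 10, ∠N ≈ 0.00°
|D| = √(250² + 250²) ≈ 353.55, ∠D ≈ 45.00°
|G| = 10 / 353.55 ≈ 0.028285
Gain = 20 log₁₀(0.028285) ≈ -30.97 dB
∠G = 0.00° − 45.00° = -45.00°

Substitute s = j2500:
Numerator: 10 = 10 + j0
Denominator: (j2500) + 250 = 250 + j2500
|N| = √(10² + 0²) ≈ 10, ∠N ≈ 0.00°
|D| = √(250² + 2500²) ≈ 2512.5, ∠D ≈ 84.29°
|G| = 10 / 2512.5 ≈ 0.0039801
Gain = 20 log₁₀(0.0039801) ≈ -48.00 dB
∠G = 0.00° − 84.29° = -84.29°

ω = 250: -31.0 dB, -45.0°; ω = 2500: -48.0 dB, -84.3°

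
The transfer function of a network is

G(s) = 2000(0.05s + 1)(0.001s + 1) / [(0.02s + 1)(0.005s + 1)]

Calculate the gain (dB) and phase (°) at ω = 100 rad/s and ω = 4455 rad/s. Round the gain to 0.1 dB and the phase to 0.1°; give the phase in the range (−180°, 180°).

At ω = 100 rad/s:
zero (1 + j100·0.05) = 1 + j5 → |·| ≈ 5.099, ∠ ≈ 78.69°
zero (1 + j100·0.001) = 1 + j0.1 → |·| ≈ 1.005, ∠ ≈ 5.71°
pole (1 + j100·0.02) = 1 + j2 → |·| ≈ 2.2361, ∠ ≈ 63.43°
pole (1 + j100·0.005) = 1 + j0.5 → |·| ≈ 1.118, ∠ ≈ 26.57°
|G| = 2000 · 5.099 · 1.005 / (2.2361 · 1.118) ≈ 4099.7
Gain = 20 log₁₀(4099.7) ≈ 72.26 dB
∠G = (78.69° + 5.71°) − (63.43° + 26.57°) = -5.60°

At ω = 4455 rad/s:
zero (1 + j4455·0.05) = 1 + j222.75 → |·| ≈ 222.75, ∠ ≈ 89.74°
zero (1 + j4455·0.001) = 1 + j4.455 → |·| ≈ 4.5659, ∠ ≈ 77.35°
pole (1 + j4455·0.02) = 1 + j89.1 → |·| ≈ 89.106, ∠ ≈ 89.36°
pole (1 + j4455·0.005) = 1 + j22.275 → |·| ≈ 22.297, ∠ ≈ 87.43°
|G| = 2000 · 222.75 · 4.5659 / (89.106 · 22.297) ≈ 1023.8
Gain = 20 log₁₀(1023.8) ≈ 60.20 dB
∠G = (89.74° + 77.35°) − (89.36° + 87.43°) = -9.70°

ω = 100: 72.3 dB, -5.6°; ω = 4455: 60.2 dB, -9.7°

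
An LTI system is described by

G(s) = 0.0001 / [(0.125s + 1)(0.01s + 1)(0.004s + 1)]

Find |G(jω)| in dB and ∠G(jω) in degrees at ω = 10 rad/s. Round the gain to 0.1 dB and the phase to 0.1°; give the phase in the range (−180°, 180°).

At ω = 10 rad/s:
pole (1 + j10·0.125) = 1 + j1.25 → |·| ≈ 1.6008, ∠ ≈ 51.34°
pole (1 + j10·0.01) = 1 + j0.1 → |·| ≈ 1.005, ∠ ≈ 5.71°
pole (1 + j10·0.004) = 1 + j0.04 → |·| ≈ 1.0008, ∠ ≈ 2.29°
|G| = 0.0001 · 1 / (1.6008 · 1.005 · 1.0008) ≈ 6.2108e-05
Gain = 20 log₁₀(6.2108e-05) ≈ -84.14 dB
∠G = (0°) − (51.34° + 5.71° + 2.29°) = -59.34°

-84.1 dB, -59.3°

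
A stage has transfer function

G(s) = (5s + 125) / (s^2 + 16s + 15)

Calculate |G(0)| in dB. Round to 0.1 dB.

G(0) = 125 / 15 ≈ 8.3333
20 log₁₀(8.3333) ≈ 18.42 dB

18.4 dB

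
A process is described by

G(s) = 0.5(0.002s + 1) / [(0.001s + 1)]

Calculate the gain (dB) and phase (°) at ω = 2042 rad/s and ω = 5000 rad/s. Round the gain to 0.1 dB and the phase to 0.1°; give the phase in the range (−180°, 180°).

ω = 2042: -0.7 dB, 12.3°; ω = 5000: -0.1 dB, 5.6°

At ω = 2042 rad/s:
zero (1 + j2042·0.002) = 1 + j4.084 → |·| ≈ 4.2046, ∠ ≈ 76.24°
pole (1 + j2042·0.001) = 1 + j2.042 → |·| ≈ 2.2737, ∠ ≈ 63.91°
|G| = 0.5 · 4.2046 / (2.2737) ≈ 0.92462
Gain = 20 log₁₀(0.92462) ≈ -0.68 dB
∠G = (76.24°) − (63.91°) = 12.33°

At ω = 5000 rad/s:
zero (1 + j5000·0.002) = 1 + j10 → |·| ≈ 10.05, ∠ ≈ 84.29°
pole (1 + j5000·0.001) = 1 + j5 → |·| ≈ 5.099, ∠ ≈ 78.69°
|G| = 0.5 · 10.05 / (5.099) ≈ 0.98549
Gain = 20 log₁₀(0.98549) ≈ -0.13 dB
∠G = (84.29°) − (78.69°) = 5.60°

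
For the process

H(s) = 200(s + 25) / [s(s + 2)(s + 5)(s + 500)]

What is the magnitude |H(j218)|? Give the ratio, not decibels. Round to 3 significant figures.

7.76e-06

At s = jω = j218:
zero (s+25): 25 + j218 → |·| = √(25²+218²) = √48149 ≈ 219.43, ∠ = arctan(218/25) ≈ 83.46°
pole (s+2): 2 + j218 → |·| = √(2²+218²) = √47528 ≈ 218.01, ∠ = arctan(218/2) ≈ 89.47°
pole (s+5): 5 + j218 → |·| = √(5²+218²) = √47549 ≈ 218.06, ∠ = arctan(218/5) ≈ 88.69°
pole (s+500): 500 + j218 → |·| = √(500²+218²) = √297524 ≈ 545.46, ∠ = arctan(218/500) ≈ 23.56°
pole at origin: |s| = 218, ∠ = 90.00° (in denominator)
|H| = 200 · 219.43 / 5.6529e+09 ≈ 7.7634e-06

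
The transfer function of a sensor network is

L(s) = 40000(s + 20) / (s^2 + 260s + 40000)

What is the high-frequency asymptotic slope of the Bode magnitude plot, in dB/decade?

-20 dB/decade

Each pole contributes −20 dB/decade at high frequency; each zero contributes +20 dB/decade.
Net: 1 zero(s) − 2 pole(s) → -20 dB/decade.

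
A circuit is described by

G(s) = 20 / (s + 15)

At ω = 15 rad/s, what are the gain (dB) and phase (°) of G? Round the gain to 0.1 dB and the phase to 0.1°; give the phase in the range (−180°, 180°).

At s = jω = j15:
pole (s+15): 15 + j15 → |·| = √(15²+15²) = √450 ≈ 21.213, ∠ = arctan(15/15) ≈ 45.00°
|G| = 20 / 21.213 ≈ 0.94282
Gain = 20 log₁₀(0.94282) ≈ -0.51 dB
∠G = 0.00° − 45.00° = -45.00°

-0.5 dB, -45.0°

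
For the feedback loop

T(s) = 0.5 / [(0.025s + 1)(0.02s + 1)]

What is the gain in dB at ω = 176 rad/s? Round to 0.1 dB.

At ω = 176 rad/s:
pole (1 + j176·0.025) = 1 + j4.4 → |·| ≈ 4.5122, ∠ ≈ 77.20°
pole (1 + j176·0.02) = 1 + j3.52 → |·| ≈ 3.6593, ∠ ≈ 74.14°
|T| = 0.5 · 1 / (4.5122 · 3.6593) ≈ 0.030282
Gain = 20 log₁₀(0.030282) ≈ -30.38 dB

-30.4 dB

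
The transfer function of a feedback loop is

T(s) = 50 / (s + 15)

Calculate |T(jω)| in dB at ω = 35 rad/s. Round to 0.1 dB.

2.4 dB

At s = jω = j35:
pole (s+15): 15 + j35 → |·| = √(15²+35²) = √1450 ≈ 38.079, ∠ = arctan(35/15) ≈ 66.80°
|T| = 50 / 38.079 ≈ 1.3131
Gain = 20 log₁₀(1.3131) ≈ 2.37 dB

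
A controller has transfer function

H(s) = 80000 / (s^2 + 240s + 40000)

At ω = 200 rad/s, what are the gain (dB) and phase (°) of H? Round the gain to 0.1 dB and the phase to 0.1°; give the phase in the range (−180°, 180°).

At s = jω = j200:
quadratic: (j200)² + 240·j200 + 40000 = 0 + j48000 → |·| ≈ 48000, ∠ ≈ 90.00°
|H| = 80000 / 48000 ≈ 1.6667
Gain = 20 log₁₀(1.6667) ≈ 4.44 dB
∠H = 0.00° − 90.00° = -90.00°

4.4 dB, -90.0°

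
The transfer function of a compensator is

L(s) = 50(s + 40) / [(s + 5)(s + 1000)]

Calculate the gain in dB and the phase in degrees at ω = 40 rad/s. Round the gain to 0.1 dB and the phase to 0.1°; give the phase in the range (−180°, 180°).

At s = jω = j40:
zero (s+40): 40 + j40 → |·| = √(40²+40²) = √3200 ≈ 56.569, ∠ = arctan(40/40) ≈ 45.00°
pole (s+5): 5 + j40 → |·| = √(5²+40²) = √1625 ≈ 40.311, ∠ = arctan(40/5) ≈ 82.87°
pole (s+1000): 1000 + j40 → |·| = √(1000²+40²) = √1001600 ≈ 1000.8, ∠ = arctan(40/1000) ≈ 2.29°
|L| = 50 · 56.569 / 40343 ≈ 0.07011
Gain = 20 log₁₀(0.07011) ≈ -23.08 dB
∠L = 45.00° − 85.16° = -40.16°

-23.1 dB, -40.2°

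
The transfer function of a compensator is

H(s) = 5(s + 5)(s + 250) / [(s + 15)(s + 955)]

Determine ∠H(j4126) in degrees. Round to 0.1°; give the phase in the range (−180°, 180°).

9.7°

At s = jω = j4126:
zero (s+5): 5 + j4126 → |·| = √(5²+4126²) = √17023901 ≈ 4126, ∠ = arctan(4126/5) ≈ 89.93°
zero (s+250): 250 + j4126 → |·| = √(250²+4126²) = √17086376 ≈ 4133.6, ∠ = arctan(4126/250) ≈ 86.53°
pole (s+15): 15 + j4126 → |·| = √(15²+4126²) = √17024101 ≈ 4126, ∠ = arctan(4126/15) ≈ 89.79°
pole (s+955): 955 + j4126 → |·| = √(955²+4126²) = √17935901 ≈ 4235.1, ∠ = arctan(4126/955) ≈ 76.97°
∠H = 176.46° − 166.76° = 9.70°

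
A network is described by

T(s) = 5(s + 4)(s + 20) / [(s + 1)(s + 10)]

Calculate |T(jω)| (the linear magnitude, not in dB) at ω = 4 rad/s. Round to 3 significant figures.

13.0

At s = jω = j4:
zero (s+4): 4 + j4 → |·| = √(4²+4²) = √32 ≈ 5.6569, ∠ = arctan(4/4) ≈ 45.00°
zero (s+20): 20 + j4 → |·| = √(20²+4²) = √416 ≈ 20.396, ∠ = arctan(4/20) ≈ 11.31°
pole (s+1): 1 + j4 → |·| = √(1²+4²) = √17 ≈ 4.1231, ∠ = arctan(4/1) ≈ 75.96°
pole (s+10): 10 + j4 → |·| = √(10²+4²) = √116 ≈ 10.77, ∠ = arctan(4/10) ≈ 21.80°
|T| = 5 · 115.38 / 44.406 ≈ 12.991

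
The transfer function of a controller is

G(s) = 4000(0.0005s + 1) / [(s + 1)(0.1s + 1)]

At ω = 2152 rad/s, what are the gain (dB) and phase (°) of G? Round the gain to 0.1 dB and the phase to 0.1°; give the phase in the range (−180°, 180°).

At ω = 2152 rad/s:
zero (1 + j2152·0.0005) = 1 + j1.076 → |·| ≈ 1.4689, ∠ ≈ 47.10°
pole (1 + j2152·1) = 1 + j2152 → |·| ≈ 2152, ∠ ≈ 89.97°
pole (1 + j2152·0.1) = 1 + j215.2 → |·| ≈ 215.2, ∠ ≈ 89.73°
|G| = 4000 · 1.4689 / (2152 · 215.2) ≈ 0.012687
Gain = 20 log₁₀(0.012687) ≈ -37.93 dB
∠G = (47.10°) − (89.97° + 89.73°) = -132.60°

-37.9 dB, -132.6°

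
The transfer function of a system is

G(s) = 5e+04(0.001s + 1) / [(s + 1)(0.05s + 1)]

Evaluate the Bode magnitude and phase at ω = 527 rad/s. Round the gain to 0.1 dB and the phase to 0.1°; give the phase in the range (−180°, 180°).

At ω = 527 rad/s:
zero (1 + j527·0.001) = 1 + j0.527 → |·| ≈ 1.1304, ∠ ≈ 27.79°
pole (1 + j527·1) = 1 + j527 → |·| ≈ 527, ∠ ≈ 89.89°
pole (1 + j527·0.05) = 1 + j26.35 → |·| ≈ 26.369, ∠ ≈ 87.83°
|G| = 5e+04 · 1.1304 / (527 · 26.369) ≈ 4.0672
Gain = 20 log₁₀(4.0672) ≈ 12.19 dB
∠G = (27.79°) − (89.89° + 87.83°) = -149.93°

12.2 dB, -149.9°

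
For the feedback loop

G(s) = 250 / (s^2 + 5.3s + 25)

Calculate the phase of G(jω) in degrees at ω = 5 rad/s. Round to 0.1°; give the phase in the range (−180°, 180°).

-90.0°

At s = jω = j5:
quadratic: (j5)² + 5.3·j5 + 25 = 0 + j26.5 → |·| ≈ 26.5, ∠ ≈ 90.00°
∠G = 0.00° − 90.00° = -90.00°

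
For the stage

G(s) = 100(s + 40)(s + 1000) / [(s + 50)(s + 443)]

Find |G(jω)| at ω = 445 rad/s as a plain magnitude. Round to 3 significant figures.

174

At s = jω = j445:
zero (s+40): 40 + j445 → |·| = √(40²+445²) = √199625 ≈ 446.79, ∠ = arctan(445/40) ≈ 84.86°
zero (s+1000): 1000 + j445 → |·| = √(1000²+445²) = √1198025 ≈ 1094.5, ∠ = arctan(445/1000) ≈ 23.99°
pole (s+50): 50 + j445 → |·| = √(50²+445²) = √200525 ≈ 447.8, ∠ = arctan(445/50) ≈ 83.59°
pole (s+443): 443 + j445 → |·| = √(443²+445²) = √394274 ≈ 627.91, ∠ = arctan(445/443) ≈ 45.13°
|G| = 100 · 4.8901e+05 / 2.8118e+05 ≈ 173.91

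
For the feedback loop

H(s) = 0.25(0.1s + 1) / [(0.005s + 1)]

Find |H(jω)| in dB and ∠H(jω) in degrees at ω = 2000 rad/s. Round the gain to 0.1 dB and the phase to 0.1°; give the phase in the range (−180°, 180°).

At ω = 2000 rad/s:
zero (1 + j2000·0.1) = 1 + j200 → |·| ≈ 200, ∠ ≈ 89.71°
pole (1 + j2000·0.005) = 1 + j10 → |·| ≈ 10.05, ∠ ≈ 84.29°
|H| = 0.25 · 200 / (10.05) ≈ 4.9751
Gain = 20 log₁₀(4.9751) ≈ 13.94 dB
∠H = (89.71°) − (84.29°) = 5.42°

13.9 dB, 5.4°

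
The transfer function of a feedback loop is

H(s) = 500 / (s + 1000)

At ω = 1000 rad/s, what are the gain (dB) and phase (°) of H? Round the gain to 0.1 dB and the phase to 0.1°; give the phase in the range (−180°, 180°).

At s = jω = j1000:
pole (s+1000): 1000 + j1000 → |·| = √(1000²+1000²) = √2000000 ≈ 1414.2, ∠ = arctan(1000/1000) ≈ 45.00°
|H| = 500 / 1414.2 ≈ 0.35356
Gain = 20 log₁₀(0.35356) ≈ -9.03 dB
∠H = 0.00° − 45.00° = -45.00°

-9.0 dB, -45.0°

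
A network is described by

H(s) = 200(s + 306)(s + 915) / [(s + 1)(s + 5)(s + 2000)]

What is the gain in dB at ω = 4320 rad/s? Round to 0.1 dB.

-27.3 dB

At s = jω = j4320:
zero (s+306): 306 + j4320 → |·| = √(306²+4320²) = √18756036 ≈ 4330.8, ∠ = arctan(4320/306) ≈ 85.95°
zero (s+915): 915 + j4320 → |·| = √(915²+4320²) = √19499625 ≈ 4415.8, ∠ = arctan(4320/915) ≈ 78.04°
pole (s+1): 1 + j4320 → |·| = √(1²+4320²) = √18662401 ≈ 4320, ∠ = arctan(4320/1) ≈ 89.99°
pole (s+5): 5 + j4320 → |·| = √(5²+4320²) = √18662425 ≈ 4320, ∠ = arctan(4320/5) ≈ 89.93°
pole (s+2000): 2000 + j4320 → |·| = √(2000²+4320²) = √22662400 ≈ 4760.5, ∠ = arctan(4320/2000) ≈ 65.16°
|H| = 200 · 1.9124e+07 / 8.8842e+10 ≈ 0.043052
Gain = 20 log₁₀(0.043052) ≈ -27.32 dB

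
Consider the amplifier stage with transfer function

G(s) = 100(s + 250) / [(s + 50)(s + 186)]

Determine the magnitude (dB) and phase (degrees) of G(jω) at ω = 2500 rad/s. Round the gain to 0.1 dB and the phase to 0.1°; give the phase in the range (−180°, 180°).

-27.9 dB, -90.3°

At s = jω = j2500:
zero (s+250): 250 + j2500 → |·| = √(250²+2500²) = √6312500 ≈ 2512.5, ∠ = arctan(2500/250) ≈ 84.29°
pole (s+50): 50 + j2500 → |·| = √(50²+2500²) = √6252500 ≈ 2500.5, ∠ = arctan(2500/50) ≈ 88.85°
pole (s+186): 186 + j2500 → |·| = √(186²+2500²) = √6284596 ≈ 2506.9, ∠ = arctan(2500/186) ≈ 85.75°
|G| = 100 · 2512.5 / 6.2685e+06 ≈ 0.040081
Gain = 20 log₁₀(0.040081) ≈ -27.94 dB
∠G = 84.29° − 174.60° = -90.31°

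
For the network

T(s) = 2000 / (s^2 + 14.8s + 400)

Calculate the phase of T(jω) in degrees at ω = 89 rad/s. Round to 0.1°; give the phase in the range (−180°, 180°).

At s = jω = j89:
quadratic: (j89)² + 14.8·j89 + 400 = -7521 + j1317.2 → |·| ≈ 7635.5, ∠ ≈ 170.07°
∠T = 0.00° − 170.07° = -170.07°

-170.1°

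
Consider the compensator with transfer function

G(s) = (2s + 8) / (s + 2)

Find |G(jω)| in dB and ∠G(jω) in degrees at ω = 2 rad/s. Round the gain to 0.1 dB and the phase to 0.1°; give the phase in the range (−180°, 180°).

10.0 dB, -18.4°

Substitute s = j2:
Numerator: 2(j2) + 8 = 8 + j4
Denominator: (j2) + 2 = 2 + j2
|N| = √(8² + 4²) ≈ 8.9443, ∠N ≈ 26.57°
|D| = √(2² + 2²) ≈ 2.8284, ∠D ≈ 45.00°
|G| = 8.9443 / 2.8284 ≈ 3.1623
Gain = 20 log₁₀(3.1623) ≈ 10.00 dB
∠G = 26.57° − 45.00° = -18.43°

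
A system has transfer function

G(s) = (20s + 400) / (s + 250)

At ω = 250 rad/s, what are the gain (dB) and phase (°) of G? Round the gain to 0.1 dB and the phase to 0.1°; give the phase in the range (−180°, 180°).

23.0 dB, 40.4°

Substitute s = j250:
Numerator: 20(j250) + 400 = 400 + j5000
Denominator: (j250) + 250 = 250 + j250
|N| = √(400² + 5000²) ≈ 5016, ∠N ≈ 85.43°
|D| = √(250² + 250²) ≈ 353.55, ∠D ≈ 45.00°
|G| = 5016 / 353.55 ≈ 14.188
Gain = 20 log₁₀(14.188) ≈ 23.04 dB
∠G = 85.43° − 45.00° = 40.43°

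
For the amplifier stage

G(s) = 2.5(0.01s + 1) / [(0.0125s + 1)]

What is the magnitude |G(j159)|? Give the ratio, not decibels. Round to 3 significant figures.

2.11

At ω = 159 rad/s:
zero (1 + j159·0.01) = 1 + j1.59 → |·| ≈ 1.8783, ∠ ≈ 57.83°
pole (1 + j159·0.0125) = 1 + j1.9875 → |·| ≈ 2.2249, ∠ ≈ 63.29°
|G| = 2.5 · 1.8783 / (2.2249) ≈ 2.1105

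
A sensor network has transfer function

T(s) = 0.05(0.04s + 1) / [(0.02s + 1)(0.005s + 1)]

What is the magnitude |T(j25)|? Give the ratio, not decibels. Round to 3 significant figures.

0.0628

At ω = 25 rad/s:
zero (1 + j25·0.04) = 1 + j1 → |·| ≈ 1.4142, ∠ ≈ 45.00°
pole (1 + j25·0.02) = 1 + j0.5 → |·| ≈ 1.118, ∠ ≈ 26.57°
pole (1 + j25·0.005) = 1 + j0.125 → |·| ≈ 1.0078, ∠ ≈ 7.13°
|T| = 0.05 · 1.4142 / (1.118 · 1.0078) ≈ 0.062757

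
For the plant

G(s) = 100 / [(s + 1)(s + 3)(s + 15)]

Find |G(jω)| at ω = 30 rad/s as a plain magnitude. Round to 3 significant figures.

0.00329

At s = jω = j30:
pole (s+1): 1 + j30 → |·| = √(1²+30²) = √901 ≈ 30.017, ∠ = arctan(30/1) ≈ 88.09°
pole (s+3): 3 + j30 → |·| = √(3²+30²) = √909 ≈ 30.15, ∠ = arctan(30/3) ≈ 84.29°
pole (s+15): 15 + j30 → |·| = √(15²+30²) = √1125 ≈ 33.541, ∠ = arctan(30/15) ≈ 63.43°
|G| = 100 / 30355 ≈ 0.0032944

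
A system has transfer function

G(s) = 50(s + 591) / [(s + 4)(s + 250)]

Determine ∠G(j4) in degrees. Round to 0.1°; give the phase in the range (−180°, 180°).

At s = jω = j4:
zero (s+591): 591 + j4 → |·| = √(591²+4²) = √349297 ≈ 591.01, ∠ = arctan(4/591) ≈ 0.39°
pole (s+4): 4 + j4 → |·| = √(4²+4²) = √32 ≈ 5.6569, ∠ = arctan(4/4) ≈ 45.00°
pole (s+250): 250 + j4 → |·| = √(250²+4²) = √62516 ≈ 250.03, ∠ = arctan(4/250) ≈ 0.92°
∠G = 0.39° − 45.92° = -45.53°

-45.5°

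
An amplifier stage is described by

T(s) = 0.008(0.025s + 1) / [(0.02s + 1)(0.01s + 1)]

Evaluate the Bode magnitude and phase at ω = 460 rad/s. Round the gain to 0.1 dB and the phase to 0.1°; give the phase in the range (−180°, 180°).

At ω = 460 rad/s:
zero (1 + j460·0.025) = 1 + j11.5 → |·| ≈ 11.543, ∠ ≈ 85.03°
pole (1 + j460·0.02) = 1 + j9.2 → |·| ≈ 9.2542, ∠ ≈ 83.80°
pole (1 + j460·0.01) = 1 + j4.6 → |·| ≈ 4.7074, ∠ ≈ 77.74°
|T| = 0.008 · 11.543 / (9.2542 · 4.7074) ≈ 0.0021198
Gain = 20 log₁₀(0.0021198) ≈ -53.47 dB
∠T = (85.03°) − (83.80° + 77.74°) = -76.51°

-53.5 dB, -76.5°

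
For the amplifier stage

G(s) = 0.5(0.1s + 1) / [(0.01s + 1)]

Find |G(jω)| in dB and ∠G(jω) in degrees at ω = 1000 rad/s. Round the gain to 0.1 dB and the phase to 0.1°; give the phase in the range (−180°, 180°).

At ω = 1000 rad/s:
zero (1 + j1000·0.1) = 1 + j100 → |·| ≈ 100, ∠ ≈ 89.43°
pole (1 + j1000·0.01) = 1 + j10 → |·| ≈ 10.05, ∠ ≈ 84.29°
|G| = 0.5 · 100 / (10.05) ≈ 4.9751
Gain = 20 log₁₀(4.9751) ≈ 13.94 dB
∠G = (89.43°) − (84.29°) = 5.14°

13.9 dB, 5.1°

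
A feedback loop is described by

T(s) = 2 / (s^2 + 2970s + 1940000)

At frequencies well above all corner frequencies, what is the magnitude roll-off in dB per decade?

Each pole contributes −20 dB/decade at high frequency; each zero contributes +20 dB/decade.
Net: 0 zero(s) − 2 pole(s) → -40 dB/decade.

-40 dB/decade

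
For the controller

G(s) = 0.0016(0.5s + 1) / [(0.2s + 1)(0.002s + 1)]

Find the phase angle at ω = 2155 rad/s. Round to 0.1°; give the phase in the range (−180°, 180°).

At ω = 2155 rad/s:
zero (1 + j2155·0.5) = 1 + j1077.5 → |·| ≈ 1077.5, ∠ ≈ 89.95°
pole (1 + j2155·0.2) = 1 + j431 → |·| ≈ 431, ∠ ≈ 89.87°
pole (1 + j2155·0.002) = 1 + j4.31 → |·| ≈ 4.4245, ∠ ≈ 76.94°
∠G = (89.95°) − (89.87° + 76.94°) = -76.86°

-76.9°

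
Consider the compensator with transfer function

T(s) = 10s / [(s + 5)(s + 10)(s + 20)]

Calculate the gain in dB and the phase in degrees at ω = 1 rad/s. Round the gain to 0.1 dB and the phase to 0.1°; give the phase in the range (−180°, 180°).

-40.2 dB, 70.1°

At s = jω = j1:
zero at origin: s = j1 → |·| = 1, ∠ = 90.00°
pole (s+5): 5 + j1 → |·| = √(5²+1²) = √26 ≈ 5.099, ∠ = arctan(1/5) ≈ 11.31°
pole (s+10): 10 + j1 → |·| = √(10²+1²) = √101 ≈ 10.05, ∠ = arctan(1/10) ≈ 5.71°
pole (s+20): 20 + j1 → |·| = √(20²+1²) = √401 ≈ 20.025, ∠ = arctan(1/20) ≈ 2.86°
|T| = 10 · 1 / 1026.2 ≈ 0.0097447
Gain = 20 log₁₀(0.0097447) ≈ -40.22 dB
∠T = 90.00° − 19.88° = 70.12°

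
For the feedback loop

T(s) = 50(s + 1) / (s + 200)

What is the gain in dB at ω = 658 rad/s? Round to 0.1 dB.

33.6 dB

At s = jω = j658:
zero (s+1): 1 + j658 → |·| = √(1²+658²) = √432965 ≈ 658, ∠ = arctan(658/1) ≈ 89.91°
pole (s+200): 200 + j658 → |·| = √(200²+658²) = √472964 ≈ 687.72, ∠ = arctan(658/200) ≈ 73.09°
|T| = 50 · 658 / 687.72 ≈ 47.839
Gain = 20 log₁₀(47.839) ≈ 33.60 dB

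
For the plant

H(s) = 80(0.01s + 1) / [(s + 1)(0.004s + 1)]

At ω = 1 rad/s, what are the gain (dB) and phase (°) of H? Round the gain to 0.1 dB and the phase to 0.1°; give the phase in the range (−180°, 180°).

35.1 dB, -44.7°

At ω = 1 rad/s:
zero (1 + j1·0.01) = 1 + j0.01 → |·| ≈ 1, ∠ ≈ 0.57°
pole (1 + j1·1) = 1 + j1 → |·| ≈ 1.4142, ∠ ≈ 45.00°
pole (1 + j1·0.004) = 1 + j0.004 → |·| ≈ 1, ∠ ≈ 0.23°
|H| = 80 · 1 / (1.4142 · 1) ≈ 56.569
Gain = 20 log₁₀(56.569) ≈ 35.05 dB
∠H = (0.57°) − (45.00° + 0.23°) = -44.66°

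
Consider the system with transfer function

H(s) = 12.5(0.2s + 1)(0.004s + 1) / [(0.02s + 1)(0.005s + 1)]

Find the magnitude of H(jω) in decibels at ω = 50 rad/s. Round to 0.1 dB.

38.9 dB

At ω = 50 rad/s:
zero (1 + j50·0.2) = 1 + j10 → |·| ≈ 10.05, ∠ ≈ 84.29°
zero (1 + j50·0.004) = 1 + j0.2 → |·| ≈ 1.0198, ∠ ≈ 11.31°
pole (1 + j50·0.02) = 1 + j1 → |·| ≈ 1.4142, ∠ ≈ 45.00°
pole (1 + j50·0.005) = 1 + j0.25 → |·| ≈ 1.0308, ∠ ≈ 14.04°
|H| = 12.5 · 10.05 · 1.0198 / (1.4142 · 1.0308) ≈ 87.883
Gain = 20 log₁₀(87.883) ≈ 38.88 dB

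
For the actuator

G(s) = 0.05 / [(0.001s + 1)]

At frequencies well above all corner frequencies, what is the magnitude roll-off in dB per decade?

-20 dB/decade

Each pole contributes −20 dB/decade at high frequency; each zero contributes +20 dB/decade.
Net: 0 zero(s) − 1 pole(s) → -20 dB/decade.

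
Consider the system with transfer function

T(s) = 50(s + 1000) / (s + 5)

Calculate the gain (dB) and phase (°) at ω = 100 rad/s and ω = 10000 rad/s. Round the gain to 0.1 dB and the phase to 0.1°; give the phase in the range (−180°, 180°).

ω = 100: 54.0 dB, -81.4°; ω = 10000: 34.0 dB, -5.7°

At s = jω = j100:
zero (s+1000): 1000 + j100 → |·| = √(1000²+100²) = √1010000 ≈ 1005, ∠ = arctan(100/1000) ≈ 5.71°
pole (s+5): 5 + j100 → |·| = √(5²+100²) = √10025 ≈ 100.12, ∠ = arctan(100/5) ≈ 87.14°
|T| = 50 · 1005 / 100.12 ≈ 501.9
Gain = 20 log₁₀(501.9) ≈ 54.01 dB
∠T = 5.71° − 87.14° = -81.43°

At s = jω = j10000:
zero (s+1000): 1000 + j10000 → |·| = √(1000²+10000²) = √101000000 ≈ 10050, ∠ = arctan(10000/1000) ≈ 84.29°
pole (s+5): 5 + j10000 → |·| = √(5²+10000²) = √100000025 ≈ 10000, ∠ = arctan(10000/5) ≈ 89.97°
|T| = 50 · 10050 / 10000 ≈ 50.25
Gain = 20 log₁₀(50.25) ≈ 34.02 dB
∠T = 84.29° − 89.97° = -5.68°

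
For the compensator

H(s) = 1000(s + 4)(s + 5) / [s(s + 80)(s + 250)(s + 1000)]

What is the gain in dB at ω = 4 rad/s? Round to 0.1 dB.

-66.9 dB

At s = jω = j4:
zero (s+4): 4 + j4 → |·| = √(4²+4²) = √32 ≈ 5.6569, ∠ = arctan(4/4) ≈ 45.00°
zero (s+5): 5 + j4 → |·| = √(5²+4²) = √41 ≈ 6.4031, ∠ = arctan(4/5) ≈ 38.66°
pole (s+80): 80 + j4 → |·| = √(80²+4²) = √6416 ≈ 80.1, ∠ = arctan(4/80) ≈ 2.86°
pole (s+250): 250 + j4 → |·| = √(250²+4²) = √62516 ≈ 250.03, ∠ = arctan(4/250) ≈ 0.92°
pole (s+1000): 1000 + j4 → |·| = √(1000²+4²) = √1000016 ≈ 1000, ∠ = arctan(4/1000) ≈ 0.23°
pole at origin: |s| = 4, ∠ = 90.00° (in denominator)
|H| = 1000 · 36.222 / 8.011e+07 ≈ 0.00045215
Gain = 20 log₁₀(0.00045215) ≈ -66.89 dB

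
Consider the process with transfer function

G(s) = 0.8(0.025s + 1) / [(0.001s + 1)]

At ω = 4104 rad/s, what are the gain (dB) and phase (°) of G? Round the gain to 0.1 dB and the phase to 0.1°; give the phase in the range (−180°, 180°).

At ω = 4104 rad/s:
zero (1 + j4104·0.025) = 1 + j102.6 → |·| ≈ 102.6, ∠ ≈ 89.44°
pole (1 + j4104·0.001) = 1 + j4.104 → |·| ≈ 4.2241, ∠ ≈ 76.31°
|G| = 0.8 · 102.6 / (4.2241) ≈ 19.431
Gain = 20 log₁₀(19.431) ≈ 25.77 dB
∠G = (89.44°) − (76.31°) = 13.13°

25.8 dB, 13.1°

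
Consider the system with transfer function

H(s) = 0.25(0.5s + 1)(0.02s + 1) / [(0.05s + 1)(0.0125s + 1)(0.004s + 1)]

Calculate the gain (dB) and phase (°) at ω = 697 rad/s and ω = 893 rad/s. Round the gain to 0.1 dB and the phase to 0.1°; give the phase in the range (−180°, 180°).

At ω = 697 rad/s:
zero (1 + j697·0.5) = 1 + j348.5 → |·| ≈ 348.5, ∠ ≈ 89.84°
zero (1 + j697·0.02) = 1 + j13.94 → |·| ≈ 13.976, ∠ ≈ 85.90°
pole (1 + j697·0.05) = 1 + j34.85 → |·| ≈ 34.864, ∠ ≈ 88.36°
pole (1 + j697·0.0125) = 1 + j8.7125 → |·| ≈ 8.7697, ∠ ≈ 83.45°
pole (1 + j697·0.004) = 1 + j2.788 → |·| ≈ 2.9619, ∠ ≈ 70.27°
|H| = 0.25 · 348.5 · 13.976 / (34.864 · 8.7697 · 2.9619) ≈ 1.3446
Gain = 20 log₁₀(1.3446) ≈ 2.57 dB
∠H = (89.84° + 85.90°) − (88.36° + 83.45° + 70.27°) = -66.34°

At ω = 893 rad/s:
zero (1 + j893·0.5) = 1 + j446.5 → |·| ≈ 446.5, ∠ ≈ 89.87°
zero (1 + j893·0.02) = 1 + j17.86 → |·| ≈ 17.888, ∠ ≈ 86.80°
pole (1 + j893·0.05) = 1 + j44.65 → |·| ≈ 44.661, ∠ ≈ 88.72°
pole (1 + j893·0.0125) = 1 + j11.1625 → |·| ≈ 11.207, ∠ ≈ 84.88°
pole (1 + j893·0.004) = 1 + j3.572 → |·| ≈ 3.7093, ∠ ≈ 74.36°
|H| = 0.25 · 446.5 · 17.888 / (44.661 · 11.207 · 3.7093) ≈ 1.0755
Gain = 20 log₁₀(1.0755) ≈ 0.63 dB
∠H = (89.87° + 86.80°) − (88.72° + 84.88° + 74.36°) = -71.29°

ω = 697: 2.6 dB, -66.3°; ω = 893: 0.6 dB, -71.3°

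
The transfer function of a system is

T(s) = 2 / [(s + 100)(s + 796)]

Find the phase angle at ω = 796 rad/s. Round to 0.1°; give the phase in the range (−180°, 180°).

-127.8°

At s = jω = j796:
pole (s+100): 100 + j796 → |·| = √(100²+796²) = √643616 ≈ 802.26, ∠ = arctan(796/100) ≈ 82.84°
pole (s+796): 796 + j796 → |·| = √(796²+796²) = √1267232 ≈ 1125.7, ∠ = arctan(796/796) ≈ 45.00°
∠T = 0.00° − 127.84° = -127.84°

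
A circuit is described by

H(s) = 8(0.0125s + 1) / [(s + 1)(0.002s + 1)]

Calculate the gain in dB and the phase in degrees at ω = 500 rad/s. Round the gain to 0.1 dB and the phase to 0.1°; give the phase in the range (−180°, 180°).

-22.9 dB, -54.0°

At ω = 500 rad/s:
zero (1 + j500·0.0125) = 1 + j6.25 → |·| ≈ 6.3295, ∠ ≈ 80.91°
pole (1 + j500·1) = 1 + j500 → |·| ≈ 500, ∠ ≈ 89.89°
pole (1 + j500·0.002) = 1 + j1 → |·| ≈ 1.4142, ∠ ≈ 45.00°
|H| = 8 · 6.3295 / (500 · 1.4142) ≈ 0.071611
Gain = 20 log₁₀(0.071611) ≈ -22.90 dB
∠H = (80.91°) − (89.89° + 45.00°) = -53.98°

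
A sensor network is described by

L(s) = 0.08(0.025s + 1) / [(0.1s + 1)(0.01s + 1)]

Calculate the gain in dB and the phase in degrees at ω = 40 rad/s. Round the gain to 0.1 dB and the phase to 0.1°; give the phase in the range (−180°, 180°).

At ω = 40 rad/s:
zero (1 + j40·0.025) = 1 + j1 → |·| ≈ 1.4142, ∠ ≈ 45.00°
pole (1 + j40·0.1) = 1 + j4 → |·| ≈ 4.1231, ∠ ≈ 75.96°
pole (1 + j40·0.01) = 1 + j0.4 → |·| ≈ 1.077, ∠ ≈ 21.80°
|L| = 0.08 · 1.4142 / (4.1231 · 1.077) ≈ 0.025478
Gain = 20 log₁₀(0.025478) ≈ -31.88 dB
∠L = (45.00°) − (75.96° + 21.80°) = -52.76°

-31.9 dB, -52.8°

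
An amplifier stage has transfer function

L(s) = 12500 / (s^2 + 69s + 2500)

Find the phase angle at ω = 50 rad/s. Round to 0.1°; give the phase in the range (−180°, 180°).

-90.0°

At s = jω = j50:
quadratic: (j50)² + 69·j50 + 2500 = 0 + j3450 → |·| ≈ 3450, ∠ ≈ 90.00°
∠L = 0.00° − 90.00° = -90.00°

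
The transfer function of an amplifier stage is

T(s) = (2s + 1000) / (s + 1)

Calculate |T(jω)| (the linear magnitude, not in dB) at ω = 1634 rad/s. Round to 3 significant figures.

Substitute s = j1634:
Numerator: 2(j1634) + 1000 = 1000 + j3268
Denominator: (j1634) + 1 = 1 + j1634
|N| = √(1000² + 3268²) ≈ 3417.6, ∠N ≈ 72.99°
|D| = √(1² + 1634²) ≈ 1634, ∠D ≈ 89.96°
|T| = 3417.6 / 1634 ≈ 2.0916

2.09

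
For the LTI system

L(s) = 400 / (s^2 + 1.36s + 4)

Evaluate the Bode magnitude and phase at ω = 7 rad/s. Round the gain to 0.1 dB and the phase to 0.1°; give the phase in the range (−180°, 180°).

At s = jω = j7:
quadratic: (j7)² + 1.36·j7 + 4 = -45 + j9.52 → |·| ≈ 45.996, ∠ ≈ 168.05°
|L| = 400 / 45.996 ≈ 8.6964
Gain = 20 log₁₀(8.6964) ≈ 18.79 dB
∠L = 0.00° − 168.05° = -168.05°

18.8 dB, -168.1°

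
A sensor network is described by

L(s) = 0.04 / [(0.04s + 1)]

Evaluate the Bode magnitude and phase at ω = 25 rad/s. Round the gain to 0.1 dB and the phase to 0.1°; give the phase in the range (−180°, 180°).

-31.0 dB, -45.0°

At ω = 25 rad/s:
pole (1 + j25·0.04) = 1 + j1 → |·| ≈ 1.4142, ∠ ≈ 45.00°
|L| = 0.04 · 1 / (1.4142) ≈ 0.028285
Gain = 20 log₁₀(0.028285) ≈ -30.97 dB
∠L = (0°) − (45.00°) = -45.00°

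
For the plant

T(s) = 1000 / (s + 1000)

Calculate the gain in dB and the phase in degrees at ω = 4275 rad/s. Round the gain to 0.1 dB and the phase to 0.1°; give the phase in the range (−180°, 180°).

-12.9 dB, -76.8°

At s = jω = j4275:
pole (s+1000): 1000 + j4275 → |·| = √(1000²+4275²) = √19275625 ≈ 4390.4, ∠ = arctan(4275/1000) ≈ 76.83°
|T| = 1000 / 4390.4 ≈ 0.22777
Gain = 20 log₁₀(0.22777) ≈ -12.85 dB
∠T = 0.00° − 76.83° = -76.83°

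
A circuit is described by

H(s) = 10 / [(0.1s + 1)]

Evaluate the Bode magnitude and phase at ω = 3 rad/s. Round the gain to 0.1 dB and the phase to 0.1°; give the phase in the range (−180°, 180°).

19.6 dB, -16.7°

At ω = 3 rad/s:
pole (1 + j3·0.1) = 1 + j0.3 → |·| ≈ 1.044, ∠ ≈ 16.70°
|H| = 10 · 1 / (1.044) ≈ 9.5785
Gain = 20 log₁₀(9.5785) ≈ 19.63 dB
∠H = (0°) − (16.70°) = -16.70°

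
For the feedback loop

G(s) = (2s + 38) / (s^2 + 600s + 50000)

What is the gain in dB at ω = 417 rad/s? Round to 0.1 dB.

-50.5 dB

Substitute s = j417:
Numerator: 2(j417) + 38 = 38 + j834
Denominator: (j417)^2 + 600(j417) + 50000 = -123889 + j250200
|N| = √(38² + 834²) ≈ 834.87, ∠N ≈ 87.39°
|D| = √(123889² + 250200²) ≈ 2.7919e+05, ∠D ≈ 116.34°
|G| = 834.87 / 2.7919e+05 ≈ 0.0029903
Gain = 20 log₁₀(0.0029903) ≈ -50.49 dB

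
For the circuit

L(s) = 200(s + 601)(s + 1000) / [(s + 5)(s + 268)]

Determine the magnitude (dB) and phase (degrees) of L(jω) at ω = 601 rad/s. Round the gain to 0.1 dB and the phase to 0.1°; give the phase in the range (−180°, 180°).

At s = jω = j601:
zero (s+601): 601 + j601 → |·| = √(601²+601²) = √722402 ≈ 849.94, ∠ = arctan(601/601) ≈ 45.00°
zero (s+1000): 1000 + j601 → |·| = √(1000²+601²) = √1361201 ≈ 1166.7, ∠ = arctan(601/1000) ≈ 31.01°
pole (s+5): 5 + j601 → |·| = √(5²+601²) = √361226 ≈ 601.02, ∠ = arctan(601/5) ≈ 89.52°
pole (s+268): 268 + j601 → |·| = √(268²+601²) = √433025 ≈ 658.05, ∠ = arctan(601/268) ≈ 65.97°
|L| = 200 · 9.9162e+05 / 3.955e+05 ≈ 501.45
Gain = 20 log₁₀(501.45) ≈ 54.00 dB
∠L = 76.01° − 155.49° = -79.48°

54.0 dB, -79.5°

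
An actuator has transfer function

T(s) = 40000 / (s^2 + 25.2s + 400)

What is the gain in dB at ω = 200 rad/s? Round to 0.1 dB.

At s = jω = j200:
quadratic: (j200)² + 25.2·j200 + 400 = -39600 + j5040 → |·| ≈ 39919, ∠ ≈ 172.75°
|T| = 40000 / 39919 ≈ 1.002
Gain = 20 log₁₀(1.002) ≈ 0.02 dB

0.0 dB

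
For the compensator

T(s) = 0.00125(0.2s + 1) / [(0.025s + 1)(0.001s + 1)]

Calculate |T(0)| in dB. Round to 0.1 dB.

-58.1 dB

T(0) = 0.00125 · 1 / 1 = 0.00125
20 log₁₀(0.00125) ≈ -58.06 dB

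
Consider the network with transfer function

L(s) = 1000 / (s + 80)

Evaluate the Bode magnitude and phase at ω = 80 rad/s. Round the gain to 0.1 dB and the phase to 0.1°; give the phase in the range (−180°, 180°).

Substitute s = j80:
Numerator: 1000 = 1000 + j0
Denominator: (j80) + 80 = 80 + j80
|N| = √(1000² + 0²) ≈ 1000, ∠N ≈ 0.00°
|D| = √(80² + 80²) ≈ 113.14, ∠D ≈ 45.00°
|L| = 1000 / 113.14 ≈ 8.8386
Gain = 20 log₁₀(8.8386) ≈ 18.93 dB
∠L = 0.00° − 45.00° = -45.00°

18.9 dB, -45.0°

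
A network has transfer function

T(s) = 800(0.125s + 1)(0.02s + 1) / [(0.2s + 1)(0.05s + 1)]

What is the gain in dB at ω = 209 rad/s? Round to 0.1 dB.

At ω = 209 rad/s:
zero (1 + j209·0.125) = 1 + j26.125 → |·| ≈ 26.144, ∠ ≈ 87.81°
zero (1 + j209·0.02) = 1 + j4.18 → |·| ≈ 4.298, ∠ ≈ 76.55°
pole (1 + j209·0.2) = 1 + j41.8 → |·| ≈ 41.812, ∠ ≈ 88.63°
pole (1 + j209·0.05) = 1 + j10.45 → |·| ≈ 10.498, ∠ ≈ 84.53°
|T| = 800 · 26.144 · 4.298 / (41.812 · 10.498) ≈ 204.8
Gain = 20 log₁₀(204.8) ≈ 46.23 dB

46.2 dB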